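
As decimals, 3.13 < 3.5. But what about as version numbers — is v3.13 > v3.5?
True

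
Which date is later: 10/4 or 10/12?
10/12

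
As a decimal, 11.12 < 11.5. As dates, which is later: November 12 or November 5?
November 12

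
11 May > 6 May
True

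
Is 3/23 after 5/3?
No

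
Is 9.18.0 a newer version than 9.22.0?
No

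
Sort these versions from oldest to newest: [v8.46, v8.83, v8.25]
[v8.25, v8.46, v8.83]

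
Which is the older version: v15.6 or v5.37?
v5.37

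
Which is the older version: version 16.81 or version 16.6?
version 16.6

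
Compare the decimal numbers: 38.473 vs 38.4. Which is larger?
38.473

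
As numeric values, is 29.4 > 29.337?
True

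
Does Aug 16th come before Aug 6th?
No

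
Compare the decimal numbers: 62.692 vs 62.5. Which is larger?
62.692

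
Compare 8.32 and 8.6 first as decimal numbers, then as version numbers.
As decimals: 8.32 < 8.6. As versions: v8.32 > v8.6 (minor version 32 > 6).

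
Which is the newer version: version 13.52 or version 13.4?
version 13.52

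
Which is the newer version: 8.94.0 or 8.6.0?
8.94.0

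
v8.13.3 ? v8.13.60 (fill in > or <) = <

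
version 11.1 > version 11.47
False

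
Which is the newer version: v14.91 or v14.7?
v14.91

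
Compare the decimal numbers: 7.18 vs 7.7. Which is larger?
7.7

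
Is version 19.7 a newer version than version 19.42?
No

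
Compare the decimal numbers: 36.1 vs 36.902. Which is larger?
36.902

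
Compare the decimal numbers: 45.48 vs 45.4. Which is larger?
45.48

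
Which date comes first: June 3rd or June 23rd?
June 3rd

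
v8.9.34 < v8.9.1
False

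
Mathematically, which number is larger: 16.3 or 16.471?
16.471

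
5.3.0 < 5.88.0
True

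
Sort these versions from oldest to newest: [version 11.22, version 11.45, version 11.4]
[version 11.4, version 11.22, version 11.45]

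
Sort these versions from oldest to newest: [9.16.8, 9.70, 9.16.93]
[9.16.8, 9.16.93, 9.70]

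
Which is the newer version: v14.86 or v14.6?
v14.86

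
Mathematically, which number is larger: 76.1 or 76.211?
76.211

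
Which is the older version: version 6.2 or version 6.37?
version 6.2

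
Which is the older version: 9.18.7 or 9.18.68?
9.18.7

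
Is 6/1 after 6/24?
No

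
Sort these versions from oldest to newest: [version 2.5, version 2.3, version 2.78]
[version 2.3, version 2.5, version 2.78]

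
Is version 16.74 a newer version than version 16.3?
Yes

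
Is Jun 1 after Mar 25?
Yes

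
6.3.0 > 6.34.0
False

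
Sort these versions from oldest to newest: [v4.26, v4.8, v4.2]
[v4.2, v4.8, v4.26]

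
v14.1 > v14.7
False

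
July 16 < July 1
False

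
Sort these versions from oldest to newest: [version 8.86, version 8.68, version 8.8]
[version 8.8, version 8.68, version 8.86]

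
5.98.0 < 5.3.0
False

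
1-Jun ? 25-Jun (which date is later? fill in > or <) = <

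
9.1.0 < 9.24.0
True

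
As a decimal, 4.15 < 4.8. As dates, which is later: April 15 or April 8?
April 15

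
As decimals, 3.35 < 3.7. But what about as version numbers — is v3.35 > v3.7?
True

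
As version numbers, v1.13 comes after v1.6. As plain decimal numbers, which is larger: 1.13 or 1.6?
1.6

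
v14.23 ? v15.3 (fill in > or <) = <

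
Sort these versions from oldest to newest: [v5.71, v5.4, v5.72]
[v5.4, v5.71, v5.72]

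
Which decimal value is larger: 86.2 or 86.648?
86.648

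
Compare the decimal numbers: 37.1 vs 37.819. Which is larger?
37.819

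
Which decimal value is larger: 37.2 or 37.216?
37.216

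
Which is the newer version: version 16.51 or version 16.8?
version 16.51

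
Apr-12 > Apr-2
True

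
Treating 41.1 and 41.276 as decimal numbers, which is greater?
41.276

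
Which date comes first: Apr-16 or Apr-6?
Apr-6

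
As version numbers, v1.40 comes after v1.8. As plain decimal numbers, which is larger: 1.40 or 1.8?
1.8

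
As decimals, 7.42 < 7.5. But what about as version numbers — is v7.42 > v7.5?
True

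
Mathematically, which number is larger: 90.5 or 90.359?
90.5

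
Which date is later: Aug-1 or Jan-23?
Aug-1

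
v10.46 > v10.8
True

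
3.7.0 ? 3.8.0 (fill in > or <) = <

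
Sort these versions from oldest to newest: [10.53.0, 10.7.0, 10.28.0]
[10.7.0, 10.28.0, 10.53.0]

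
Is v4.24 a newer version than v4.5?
Yes. Version numbers are compared segment by segment as integers, not as decimals: minor version 24 > 5, so v4.24 > v4.5 (even though the decimal 4.24 < 4.5).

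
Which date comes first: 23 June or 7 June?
7 June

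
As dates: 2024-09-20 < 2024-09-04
False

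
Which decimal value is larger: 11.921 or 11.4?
11.921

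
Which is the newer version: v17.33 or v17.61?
v17.61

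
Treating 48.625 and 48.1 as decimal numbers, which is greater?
48.625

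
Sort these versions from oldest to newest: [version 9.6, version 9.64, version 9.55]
[version 9.6, version 9.55, version 9.64]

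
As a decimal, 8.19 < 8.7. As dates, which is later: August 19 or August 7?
August 19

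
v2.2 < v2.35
True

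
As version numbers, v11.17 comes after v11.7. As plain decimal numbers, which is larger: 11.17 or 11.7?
11.7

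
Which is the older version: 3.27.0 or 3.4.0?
3.4.0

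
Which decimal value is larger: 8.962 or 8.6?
8.962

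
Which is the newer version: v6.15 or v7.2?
v7.2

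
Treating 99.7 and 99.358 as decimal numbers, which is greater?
99.7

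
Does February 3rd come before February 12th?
Yes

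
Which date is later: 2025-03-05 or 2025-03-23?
2025-03-23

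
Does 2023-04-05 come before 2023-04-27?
Yes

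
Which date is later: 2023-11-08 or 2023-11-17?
2023-11-17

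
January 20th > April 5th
False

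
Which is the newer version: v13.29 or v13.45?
v13.45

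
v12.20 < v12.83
True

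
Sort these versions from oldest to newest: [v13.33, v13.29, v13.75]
[v13.29, v13.33, v13.75]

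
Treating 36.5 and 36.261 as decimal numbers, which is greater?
36.5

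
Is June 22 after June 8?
Yes. Day 22 comes after day 8 in June — this is a date comparison, not a decimal one (the decimal 6.22 would be smaller than 6.8).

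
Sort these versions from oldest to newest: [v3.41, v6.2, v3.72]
[v3.41, v3.72, v6.2]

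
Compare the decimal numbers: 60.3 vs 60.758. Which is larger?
60.758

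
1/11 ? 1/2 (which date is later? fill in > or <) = >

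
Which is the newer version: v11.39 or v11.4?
v11.39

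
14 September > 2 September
True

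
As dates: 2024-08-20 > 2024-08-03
True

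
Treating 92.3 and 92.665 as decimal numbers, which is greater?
92.665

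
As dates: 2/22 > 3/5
False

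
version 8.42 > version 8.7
True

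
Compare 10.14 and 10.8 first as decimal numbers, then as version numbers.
As decimals: 10.14 < 10.8. As versions: v10.14 > v10.8 (minor version 14 > 8).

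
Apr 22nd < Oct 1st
True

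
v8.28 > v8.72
False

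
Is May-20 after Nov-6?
No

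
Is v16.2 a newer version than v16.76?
No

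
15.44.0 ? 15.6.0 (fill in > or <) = >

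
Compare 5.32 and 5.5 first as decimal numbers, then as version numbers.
As decimals: 5.32 < 5.5. As versions: v5.32 > v5.5 (minor version 32 > 5).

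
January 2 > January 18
False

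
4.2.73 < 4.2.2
False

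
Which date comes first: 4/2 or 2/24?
2/24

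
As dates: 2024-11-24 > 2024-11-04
True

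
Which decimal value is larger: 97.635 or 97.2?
97.635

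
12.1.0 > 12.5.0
False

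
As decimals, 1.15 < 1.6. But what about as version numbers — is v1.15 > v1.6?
True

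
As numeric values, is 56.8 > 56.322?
True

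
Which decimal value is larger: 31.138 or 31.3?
31.3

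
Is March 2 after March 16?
No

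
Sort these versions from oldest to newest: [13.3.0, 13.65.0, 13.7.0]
[13.3.0, 13.7.0, 13.65.0]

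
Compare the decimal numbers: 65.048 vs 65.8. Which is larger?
65.8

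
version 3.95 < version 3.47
False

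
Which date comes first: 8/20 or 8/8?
8/8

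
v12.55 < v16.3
True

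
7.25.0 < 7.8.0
False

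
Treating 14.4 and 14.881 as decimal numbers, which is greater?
14.881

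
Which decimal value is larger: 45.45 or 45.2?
45.45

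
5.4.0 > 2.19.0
True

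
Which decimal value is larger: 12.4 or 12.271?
12.4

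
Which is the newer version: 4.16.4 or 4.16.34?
4.16.34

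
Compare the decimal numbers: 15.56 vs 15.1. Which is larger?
15.56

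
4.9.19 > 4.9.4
True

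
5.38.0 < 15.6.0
True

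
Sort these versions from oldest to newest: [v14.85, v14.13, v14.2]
[v14.2, v14.13, v14.85]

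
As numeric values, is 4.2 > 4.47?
False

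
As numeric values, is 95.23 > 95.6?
False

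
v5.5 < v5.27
True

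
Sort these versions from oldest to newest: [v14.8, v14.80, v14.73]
[v14.8, v14.73, v14.80]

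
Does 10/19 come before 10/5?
No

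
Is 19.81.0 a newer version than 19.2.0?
Yes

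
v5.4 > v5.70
False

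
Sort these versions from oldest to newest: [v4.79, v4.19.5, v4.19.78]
[v4.19.5, v4.19.78, v4.79]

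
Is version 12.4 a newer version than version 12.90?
No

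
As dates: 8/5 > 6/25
True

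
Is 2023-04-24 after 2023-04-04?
Yes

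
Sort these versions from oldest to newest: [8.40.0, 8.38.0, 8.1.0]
[8.1.0, 8.38.0, 8.40.0]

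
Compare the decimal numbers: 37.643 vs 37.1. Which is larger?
37.643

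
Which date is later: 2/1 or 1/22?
2/1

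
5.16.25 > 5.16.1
True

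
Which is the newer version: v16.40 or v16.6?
v16.40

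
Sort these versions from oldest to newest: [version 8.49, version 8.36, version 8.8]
[version 8.8, version 8.36, version 8.49]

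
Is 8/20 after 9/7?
No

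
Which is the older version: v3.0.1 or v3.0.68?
v3.0.1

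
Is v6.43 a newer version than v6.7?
Yes. Version numbers are compared segment by segment as integers, not as decimals: minor version 43 > 7, so v6.43 > v6.7 (even though the decimal 6.43 < 6.7).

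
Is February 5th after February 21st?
No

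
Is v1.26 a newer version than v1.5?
Yes. Version numbers are compared segment by segment as integers, not as decimals: minor version 26 > 5, so v1.26 > v1.5 (even though the decimal 1.26 < 1.5).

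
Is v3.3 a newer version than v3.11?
No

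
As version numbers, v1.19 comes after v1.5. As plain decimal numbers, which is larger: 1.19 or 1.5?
1.5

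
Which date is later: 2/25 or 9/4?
9/4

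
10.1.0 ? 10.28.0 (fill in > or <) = <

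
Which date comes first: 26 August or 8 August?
8 August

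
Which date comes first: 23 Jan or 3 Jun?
23 Jan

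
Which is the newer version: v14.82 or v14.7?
v14.82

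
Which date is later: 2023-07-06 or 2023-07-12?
2023-07-12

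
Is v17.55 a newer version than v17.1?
Yes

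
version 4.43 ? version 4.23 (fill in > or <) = >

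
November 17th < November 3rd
False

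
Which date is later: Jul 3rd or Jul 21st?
Jul 21st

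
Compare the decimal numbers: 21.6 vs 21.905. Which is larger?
21.905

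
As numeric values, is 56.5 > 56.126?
True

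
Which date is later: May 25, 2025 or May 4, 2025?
May 25, 2025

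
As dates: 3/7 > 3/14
False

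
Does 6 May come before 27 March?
No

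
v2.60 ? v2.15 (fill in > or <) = >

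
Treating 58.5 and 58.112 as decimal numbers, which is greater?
58.5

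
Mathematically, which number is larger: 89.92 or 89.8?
89.92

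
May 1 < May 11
True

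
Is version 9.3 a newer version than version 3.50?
Yes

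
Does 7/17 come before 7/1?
No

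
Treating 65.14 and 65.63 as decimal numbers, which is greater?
65.63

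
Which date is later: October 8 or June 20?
October 8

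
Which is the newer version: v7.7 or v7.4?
v7.7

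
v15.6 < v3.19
False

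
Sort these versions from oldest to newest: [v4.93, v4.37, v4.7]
[v4.7, v4.37, v4.93]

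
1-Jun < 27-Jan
False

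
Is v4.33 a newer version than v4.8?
Yes. Version numbers are compared segment by segment as integers, not as decimals: minor version 33 > 8, so v4.33 > v4.8 (even though the decimal 4.33 < 4.8).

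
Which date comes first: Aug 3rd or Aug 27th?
Aug 3rd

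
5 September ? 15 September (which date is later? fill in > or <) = <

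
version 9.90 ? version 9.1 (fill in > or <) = >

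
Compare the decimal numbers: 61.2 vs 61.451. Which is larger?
61.451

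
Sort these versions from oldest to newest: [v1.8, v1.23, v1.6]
[v1.6, v1.8, v1.23]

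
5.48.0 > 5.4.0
True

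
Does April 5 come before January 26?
No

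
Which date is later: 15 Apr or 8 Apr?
15 Apr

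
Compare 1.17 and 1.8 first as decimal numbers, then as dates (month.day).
As decimals: 1.17 < 1.8. As dates: 1/17 is later than 1/8 (day 17 > day 8).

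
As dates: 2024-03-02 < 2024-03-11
True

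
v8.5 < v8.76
True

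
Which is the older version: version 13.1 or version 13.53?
version 13.1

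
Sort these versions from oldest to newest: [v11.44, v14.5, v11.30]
[v11.30, v11.44, v14.5]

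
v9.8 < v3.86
False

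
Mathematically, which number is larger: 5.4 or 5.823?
5.823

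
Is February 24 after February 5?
Yes. Day 24 comes after day 5 in February — this is a date comparison, not a decimal one (the decimal 2.24 would be smaller than 2.5).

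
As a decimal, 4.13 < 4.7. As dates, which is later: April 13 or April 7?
April 13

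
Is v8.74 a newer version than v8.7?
Yes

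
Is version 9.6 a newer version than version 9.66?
No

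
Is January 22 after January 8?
Yes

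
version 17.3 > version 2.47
True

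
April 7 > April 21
False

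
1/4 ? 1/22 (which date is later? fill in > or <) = <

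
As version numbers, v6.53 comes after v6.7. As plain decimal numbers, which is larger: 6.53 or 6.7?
6.7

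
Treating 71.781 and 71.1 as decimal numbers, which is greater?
71.781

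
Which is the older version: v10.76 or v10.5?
v10.5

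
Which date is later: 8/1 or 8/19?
8/19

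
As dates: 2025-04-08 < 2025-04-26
True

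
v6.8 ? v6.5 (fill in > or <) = >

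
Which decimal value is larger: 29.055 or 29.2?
29.2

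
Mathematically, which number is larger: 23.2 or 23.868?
23.868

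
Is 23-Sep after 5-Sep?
Yes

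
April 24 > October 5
False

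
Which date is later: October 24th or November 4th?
November 4th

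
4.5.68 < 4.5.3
False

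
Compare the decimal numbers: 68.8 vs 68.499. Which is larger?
68.8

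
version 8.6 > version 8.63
False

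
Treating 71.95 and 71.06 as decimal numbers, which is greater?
71.95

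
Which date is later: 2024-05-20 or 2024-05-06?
2024-05-20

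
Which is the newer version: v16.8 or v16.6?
v16.8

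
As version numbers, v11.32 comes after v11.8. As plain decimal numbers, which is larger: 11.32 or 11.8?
11.8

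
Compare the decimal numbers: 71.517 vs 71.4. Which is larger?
71.517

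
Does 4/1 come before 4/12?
Yes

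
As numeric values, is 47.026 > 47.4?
False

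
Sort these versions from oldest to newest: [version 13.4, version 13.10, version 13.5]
[version 13.4, version 13.5, version 13.10]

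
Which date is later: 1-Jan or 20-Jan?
20-Jan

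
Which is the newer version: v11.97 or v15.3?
v15.3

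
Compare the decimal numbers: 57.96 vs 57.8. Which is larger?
57.96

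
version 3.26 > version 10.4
False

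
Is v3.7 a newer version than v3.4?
Yes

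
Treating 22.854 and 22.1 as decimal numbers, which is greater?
22.854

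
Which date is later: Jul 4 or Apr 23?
Jul 4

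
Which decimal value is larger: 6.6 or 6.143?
6.6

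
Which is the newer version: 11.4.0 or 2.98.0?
11.4.0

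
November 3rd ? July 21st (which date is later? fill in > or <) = >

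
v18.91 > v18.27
True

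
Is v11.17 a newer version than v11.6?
Yes. Version numbers are compared segment by segment as integers, not as decimals: minor version 17 > 6, so v11.17 > v11.6 (even though the decimal 11.17 < 11.6).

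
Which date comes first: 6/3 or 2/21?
2/21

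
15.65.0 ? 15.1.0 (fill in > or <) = >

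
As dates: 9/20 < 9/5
False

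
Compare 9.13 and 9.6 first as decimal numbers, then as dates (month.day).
As decimals: 9.13 < 9.6. As dates: 9/13 is later than 9/6 (day 13 > day 6).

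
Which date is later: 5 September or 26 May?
5 September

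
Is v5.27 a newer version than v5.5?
Yes. Version numbers are compared segment by segment as integers, not as decimals: minor version 27 > 5, so v5.27 > v5.5 (even though the decimal 5.27 < 5.5).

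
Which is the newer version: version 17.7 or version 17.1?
version 17.7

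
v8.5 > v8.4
True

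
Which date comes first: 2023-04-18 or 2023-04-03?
2023-04-03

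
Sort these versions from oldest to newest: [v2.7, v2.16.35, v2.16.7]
[v2.7, v2.16.7, v2.16.35]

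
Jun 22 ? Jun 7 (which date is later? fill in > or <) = >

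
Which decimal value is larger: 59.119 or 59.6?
59.6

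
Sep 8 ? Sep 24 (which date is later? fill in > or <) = <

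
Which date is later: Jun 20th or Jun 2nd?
Jun 20th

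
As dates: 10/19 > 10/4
True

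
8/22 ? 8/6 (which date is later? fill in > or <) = >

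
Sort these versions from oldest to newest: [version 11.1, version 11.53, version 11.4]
[version 11.1, version 11.4, version 11.53]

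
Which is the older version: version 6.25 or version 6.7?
version 6.7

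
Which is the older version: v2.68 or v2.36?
v2.36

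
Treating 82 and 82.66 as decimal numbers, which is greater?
82.66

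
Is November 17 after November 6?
Yes. Day 17 comes after day 6 in November — this is a date comparison, not a decimal one (the decimal 11.17 would be smaller than 11.6).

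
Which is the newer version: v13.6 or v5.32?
v13.6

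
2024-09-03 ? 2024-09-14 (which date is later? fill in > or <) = <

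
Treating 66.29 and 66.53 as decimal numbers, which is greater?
66.53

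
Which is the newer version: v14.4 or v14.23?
v14.23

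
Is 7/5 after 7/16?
No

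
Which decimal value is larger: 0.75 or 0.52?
0.75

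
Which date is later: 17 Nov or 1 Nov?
17 Nov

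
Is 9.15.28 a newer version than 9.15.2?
Yes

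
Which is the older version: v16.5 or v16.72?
v16.5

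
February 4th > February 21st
False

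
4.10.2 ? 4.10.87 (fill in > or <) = <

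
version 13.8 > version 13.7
True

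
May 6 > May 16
False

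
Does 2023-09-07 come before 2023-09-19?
Yes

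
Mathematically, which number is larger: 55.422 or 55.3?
55.422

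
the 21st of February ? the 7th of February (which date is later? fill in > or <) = >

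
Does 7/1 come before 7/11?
Yes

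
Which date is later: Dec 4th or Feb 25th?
Dec 4th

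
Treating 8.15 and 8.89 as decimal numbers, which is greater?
8.89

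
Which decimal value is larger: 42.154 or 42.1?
42.154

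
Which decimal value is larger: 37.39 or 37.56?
37.56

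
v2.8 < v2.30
True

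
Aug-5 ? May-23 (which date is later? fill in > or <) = >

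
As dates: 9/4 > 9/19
False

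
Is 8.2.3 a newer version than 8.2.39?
No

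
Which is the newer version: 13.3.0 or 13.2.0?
13.3.0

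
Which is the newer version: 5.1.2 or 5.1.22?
5.1.22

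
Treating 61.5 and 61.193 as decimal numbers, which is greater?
61.5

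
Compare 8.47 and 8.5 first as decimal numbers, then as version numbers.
As decimals: 8.47 < 8.5. As versions: v8.47 > v8.5 (minor version 47 > 5).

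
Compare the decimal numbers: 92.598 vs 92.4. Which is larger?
92.598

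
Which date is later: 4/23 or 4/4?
4/23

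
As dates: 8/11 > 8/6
True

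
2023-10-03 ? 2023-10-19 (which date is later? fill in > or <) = <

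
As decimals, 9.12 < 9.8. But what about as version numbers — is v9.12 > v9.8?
True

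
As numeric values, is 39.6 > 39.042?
True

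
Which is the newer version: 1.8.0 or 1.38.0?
1.38.0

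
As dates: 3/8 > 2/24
True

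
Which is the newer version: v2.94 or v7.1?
v7.1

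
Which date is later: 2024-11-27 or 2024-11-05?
2024-11-27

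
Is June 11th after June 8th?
Yes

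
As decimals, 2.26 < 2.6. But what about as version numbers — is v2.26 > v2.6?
True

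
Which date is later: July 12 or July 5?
July 12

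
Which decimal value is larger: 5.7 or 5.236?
5.7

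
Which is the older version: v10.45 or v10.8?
v10.8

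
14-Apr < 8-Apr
False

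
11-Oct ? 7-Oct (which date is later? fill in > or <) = >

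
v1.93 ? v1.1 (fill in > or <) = >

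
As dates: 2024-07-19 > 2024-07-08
True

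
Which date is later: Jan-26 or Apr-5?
Apr-5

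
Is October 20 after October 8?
Yes. Day 20 comes after day 8 in October — this is a date comparison, not a decimal one (the decimal 10.20 would be smaller than 10.8).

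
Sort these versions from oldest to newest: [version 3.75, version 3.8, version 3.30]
[version 3.8, version 3.30, version 3.75]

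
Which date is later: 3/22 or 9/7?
9/7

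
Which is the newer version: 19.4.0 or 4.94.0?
19.4.0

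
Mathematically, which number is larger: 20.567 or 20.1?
20.567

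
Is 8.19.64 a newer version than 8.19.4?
Yes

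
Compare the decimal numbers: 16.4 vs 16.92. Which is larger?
16.92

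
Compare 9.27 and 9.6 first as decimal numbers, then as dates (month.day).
As decimals: 9.27 < 9.6. As dates: 9/27 is later than 9/6 (day 27 > day 6).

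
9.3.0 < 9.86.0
True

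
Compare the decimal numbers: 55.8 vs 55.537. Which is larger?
55.8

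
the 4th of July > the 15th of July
False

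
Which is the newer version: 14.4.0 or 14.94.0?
14.94.0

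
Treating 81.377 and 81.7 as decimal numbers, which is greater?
81.7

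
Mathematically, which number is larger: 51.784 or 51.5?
51.784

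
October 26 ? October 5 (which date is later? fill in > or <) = >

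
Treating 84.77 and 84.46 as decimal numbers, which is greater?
84.77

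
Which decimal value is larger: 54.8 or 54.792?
54.8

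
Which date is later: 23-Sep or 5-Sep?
23-Sep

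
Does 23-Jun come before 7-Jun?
No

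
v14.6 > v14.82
False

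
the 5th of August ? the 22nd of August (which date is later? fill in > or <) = <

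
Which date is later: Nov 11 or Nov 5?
Nov 11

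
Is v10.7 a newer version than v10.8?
No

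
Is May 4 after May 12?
No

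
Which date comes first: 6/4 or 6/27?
6/4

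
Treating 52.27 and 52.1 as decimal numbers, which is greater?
52.27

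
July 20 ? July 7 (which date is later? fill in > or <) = >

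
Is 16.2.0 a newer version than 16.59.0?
No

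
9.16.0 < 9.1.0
False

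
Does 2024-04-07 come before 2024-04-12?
Yes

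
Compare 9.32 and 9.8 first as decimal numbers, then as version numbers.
As decimals: 9.32 < 9.8. As versions: v9.32 > v9.8 (minor version 32 > 8).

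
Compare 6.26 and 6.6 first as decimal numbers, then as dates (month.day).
As decimals: 6.26 < 6.6. As dates: 6/26 is later than 6/6 (day 26 > day 6).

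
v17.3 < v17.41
True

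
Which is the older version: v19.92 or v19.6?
v19.6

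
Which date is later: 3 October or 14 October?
14 October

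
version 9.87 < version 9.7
False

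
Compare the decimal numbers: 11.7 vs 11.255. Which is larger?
11.7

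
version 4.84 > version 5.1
False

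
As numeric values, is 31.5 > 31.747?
False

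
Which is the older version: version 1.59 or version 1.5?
version 1.5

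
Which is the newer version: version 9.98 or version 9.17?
version 9.98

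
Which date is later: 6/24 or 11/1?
11/1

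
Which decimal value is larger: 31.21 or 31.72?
31.72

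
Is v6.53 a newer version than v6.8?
Yes. Version numbers are compared segment by segment as integers, not as decimals: minor version 53 > 8, so v6.53 > v6.8 (even though the decimal 6.53 < 6.8).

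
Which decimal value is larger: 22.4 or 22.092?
22.4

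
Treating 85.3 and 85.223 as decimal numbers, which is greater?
85.3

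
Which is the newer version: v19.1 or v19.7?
v19.7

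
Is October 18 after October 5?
Yes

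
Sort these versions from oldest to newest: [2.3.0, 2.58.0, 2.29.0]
[2.3.0, 2.29.0, 2.58.0]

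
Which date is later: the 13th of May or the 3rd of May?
the 13th of May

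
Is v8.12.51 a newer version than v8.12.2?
Yes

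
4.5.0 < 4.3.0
False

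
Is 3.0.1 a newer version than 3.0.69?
No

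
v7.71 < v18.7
True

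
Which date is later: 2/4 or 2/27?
2/27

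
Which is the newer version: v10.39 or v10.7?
v10.39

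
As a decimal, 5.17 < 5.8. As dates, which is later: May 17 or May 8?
May 17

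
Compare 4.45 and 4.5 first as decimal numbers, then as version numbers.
As decimals: 4.45 < 4.5. As versions: v4.45 > v4.5 (minor version 45 > 5).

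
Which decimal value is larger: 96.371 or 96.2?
96.371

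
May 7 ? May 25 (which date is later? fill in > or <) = <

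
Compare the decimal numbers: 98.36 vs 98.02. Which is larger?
98.36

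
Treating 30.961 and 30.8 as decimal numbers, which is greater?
30.961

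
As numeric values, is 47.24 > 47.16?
True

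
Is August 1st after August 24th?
No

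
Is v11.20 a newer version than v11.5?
Yes. Version numbers are compared segment by segment as integers, not as decimals: minor version 20 > 5, so v11.20 > v11.5 (even though the decimal 11.20 < 11.5).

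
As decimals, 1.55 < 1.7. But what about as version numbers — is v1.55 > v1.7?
True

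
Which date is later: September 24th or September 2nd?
September 24th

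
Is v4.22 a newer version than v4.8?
Yes. Version numbers are compared segment by segment as integers, not as decimals: minor version 22 > 8, so v4.22 > v4.8 (even though the decimal 4.22 < 4.8).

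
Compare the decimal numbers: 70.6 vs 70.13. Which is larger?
70.6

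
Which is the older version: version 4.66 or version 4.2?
version 4.2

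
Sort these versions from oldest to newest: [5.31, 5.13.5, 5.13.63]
[5.13.5, 5.13.63, 5.31]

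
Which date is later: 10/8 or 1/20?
10/8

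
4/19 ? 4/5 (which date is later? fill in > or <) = >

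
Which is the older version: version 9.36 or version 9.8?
version 9.8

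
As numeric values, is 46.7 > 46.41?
True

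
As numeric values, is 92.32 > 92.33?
False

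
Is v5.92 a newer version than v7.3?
No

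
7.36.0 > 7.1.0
True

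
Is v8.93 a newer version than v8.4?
Yes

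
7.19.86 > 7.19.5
True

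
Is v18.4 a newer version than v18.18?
No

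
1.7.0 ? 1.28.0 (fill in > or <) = <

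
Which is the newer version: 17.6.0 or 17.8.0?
17.8.0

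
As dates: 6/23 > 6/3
True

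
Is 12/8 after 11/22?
Yes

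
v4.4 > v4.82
False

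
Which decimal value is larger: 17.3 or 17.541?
17.541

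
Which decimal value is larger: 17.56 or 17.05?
17.56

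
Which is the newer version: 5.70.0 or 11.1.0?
11.1.0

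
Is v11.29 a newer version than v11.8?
Yes. Version numbers are compared segment by segment as integers, not as decimals: minor version 29 > 8, so v11.29 > v11.8 (even though the decimal 11.29 < 11.8).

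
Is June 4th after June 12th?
No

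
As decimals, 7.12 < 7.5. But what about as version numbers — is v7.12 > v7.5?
True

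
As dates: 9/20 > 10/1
False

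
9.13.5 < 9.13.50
True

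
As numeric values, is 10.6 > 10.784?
False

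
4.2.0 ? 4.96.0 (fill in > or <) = <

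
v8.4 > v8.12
False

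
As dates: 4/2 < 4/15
True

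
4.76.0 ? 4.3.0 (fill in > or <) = >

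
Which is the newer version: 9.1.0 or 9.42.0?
9.42.0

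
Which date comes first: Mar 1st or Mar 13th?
Mar 1st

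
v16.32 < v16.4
False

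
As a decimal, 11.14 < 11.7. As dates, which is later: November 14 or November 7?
November 14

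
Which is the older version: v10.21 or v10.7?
v10.7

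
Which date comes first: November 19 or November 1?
November 1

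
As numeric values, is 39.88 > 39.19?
True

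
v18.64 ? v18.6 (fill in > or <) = >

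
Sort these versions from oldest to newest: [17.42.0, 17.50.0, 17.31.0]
[17.31.0, 17.42.0, 17.50.0]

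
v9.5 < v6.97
False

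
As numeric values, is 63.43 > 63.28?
True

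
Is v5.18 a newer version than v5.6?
Yes. Version numbers are compared segment by segment as integers, not as decimals: minor version 18 > 6, so v5.18 > v5.6 (even though the decimal 5.18 < 5.6).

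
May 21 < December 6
True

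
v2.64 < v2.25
False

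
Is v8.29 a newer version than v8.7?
Yes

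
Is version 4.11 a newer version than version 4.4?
Yes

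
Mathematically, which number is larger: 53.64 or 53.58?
53.64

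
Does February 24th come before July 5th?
Yes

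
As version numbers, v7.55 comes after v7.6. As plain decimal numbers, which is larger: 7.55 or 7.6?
7.6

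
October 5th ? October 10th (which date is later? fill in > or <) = <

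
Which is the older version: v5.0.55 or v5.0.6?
v5.0.6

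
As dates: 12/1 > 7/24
True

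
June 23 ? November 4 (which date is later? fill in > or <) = <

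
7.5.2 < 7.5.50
True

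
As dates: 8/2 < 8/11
True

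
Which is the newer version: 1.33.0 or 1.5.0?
1.33.0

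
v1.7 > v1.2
True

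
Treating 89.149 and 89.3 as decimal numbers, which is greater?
89.3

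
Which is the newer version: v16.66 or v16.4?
v16.66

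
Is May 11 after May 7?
Yes. Day 11 comes after day 7 in May — this is a date comparison, not a decimal one (the decimal 5.11 would be smaller than 5.7).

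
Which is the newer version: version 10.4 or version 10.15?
version 10.15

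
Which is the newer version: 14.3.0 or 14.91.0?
14.91.0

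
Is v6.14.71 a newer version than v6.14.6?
Yes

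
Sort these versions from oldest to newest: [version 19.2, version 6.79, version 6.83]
[version 6.79, version 6.83, version 19.2]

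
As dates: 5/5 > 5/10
False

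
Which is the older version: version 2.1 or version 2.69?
version 2.1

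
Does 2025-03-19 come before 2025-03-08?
No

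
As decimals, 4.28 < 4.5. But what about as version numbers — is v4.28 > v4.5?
True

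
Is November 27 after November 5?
Yes. Day 27 comes after day 5 in November — this is a date comparison, not a decimal one (the decimal 11.27 would be smaller than 11.5).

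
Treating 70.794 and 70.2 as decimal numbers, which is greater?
70.794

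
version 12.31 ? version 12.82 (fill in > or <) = <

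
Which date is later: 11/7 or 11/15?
11/15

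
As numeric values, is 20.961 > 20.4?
True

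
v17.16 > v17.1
True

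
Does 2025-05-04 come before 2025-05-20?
Yes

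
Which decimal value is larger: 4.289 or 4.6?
4.6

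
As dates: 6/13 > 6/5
True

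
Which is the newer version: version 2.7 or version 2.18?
version 2.18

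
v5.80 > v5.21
True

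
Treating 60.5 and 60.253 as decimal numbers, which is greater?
60.5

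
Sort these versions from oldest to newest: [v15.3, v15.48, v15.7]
[v15.3, v15.7, v15.48]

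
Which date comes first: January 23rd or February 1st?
January 23rd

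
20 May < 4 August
True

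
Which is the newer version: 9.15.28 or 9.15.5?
9.15.28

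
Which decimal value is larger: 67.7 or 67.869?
67.869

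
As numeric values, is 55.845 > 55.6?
True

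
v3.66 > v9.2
False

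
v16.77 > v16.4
True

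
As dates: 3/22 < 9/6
True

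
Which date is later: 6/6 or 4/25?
6/6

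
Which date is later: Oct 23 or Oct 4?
Oct 23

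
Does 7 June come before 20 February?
No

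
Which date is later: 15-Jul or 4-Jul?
15-Jul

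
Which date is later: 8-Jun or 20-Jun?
20-Jun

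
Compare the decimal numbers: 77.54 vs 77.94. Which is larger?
77.94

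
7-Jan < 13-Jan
True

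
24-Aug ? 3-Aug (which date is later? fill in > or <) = >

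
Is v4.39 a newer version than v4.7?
Yes. Version numbers are compared segment by segment as integers, not as decimals: minor version 39 > 7, so v4.39 > v4.7 (even though the decimal 4.39 < 4.7).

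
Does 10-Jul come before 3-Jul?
No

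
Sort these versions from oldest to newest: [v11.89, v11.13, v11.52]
[v11.13, v11.52, v11.89]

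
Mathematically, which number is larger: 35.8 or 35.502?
35.8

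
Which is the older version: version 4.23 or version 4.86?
version 4.23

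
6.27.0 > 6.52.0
False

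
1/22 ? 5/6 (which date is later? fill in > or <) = <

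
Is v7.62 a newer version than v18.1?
No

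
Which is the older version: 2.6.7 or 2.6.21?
2.6.7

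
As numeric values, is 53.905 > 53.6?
True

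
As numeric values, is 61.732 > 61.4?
True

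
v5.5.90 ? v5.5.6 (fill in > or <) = >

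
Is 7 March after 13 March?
No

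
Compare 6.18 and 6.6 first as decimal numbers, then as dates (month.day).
As decimals: 6.18 < 6.6. As dates: 6/18 is later than 6/6 (day 18 > day 6).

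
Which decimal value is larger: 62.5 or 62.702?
62.702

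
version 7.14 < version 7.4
False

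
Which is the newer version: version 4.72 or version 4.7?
version 4.72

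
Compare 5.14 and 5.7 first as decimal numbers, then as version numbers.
As decimals: 5.14 < 5.7. As versions: v5.14 > v5.7 (minor version 14 > 7).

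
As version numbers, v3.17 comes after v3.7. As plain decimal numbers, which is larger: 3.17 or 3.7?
3.7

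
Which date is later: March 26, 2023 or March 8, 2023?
March 26, 2023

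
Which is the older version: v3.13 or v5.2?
v3.13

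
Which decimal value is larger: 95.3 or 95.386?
95.386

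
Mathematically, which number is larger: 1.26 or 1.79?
1.79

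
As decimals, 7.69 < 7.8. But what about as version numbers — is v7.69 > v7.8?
True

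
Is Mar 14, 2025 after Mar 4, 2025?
Yes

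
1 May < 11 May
True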